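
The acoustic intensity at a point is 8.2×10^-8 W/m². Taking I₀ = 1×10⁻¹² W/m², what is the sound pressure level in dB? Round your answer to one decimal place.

Dividing by I₀ shifts the exponent by 12: I/I₀ = 8.2×10^4.
L = 10·(0.9138 + 4) = 49.14 dB.

49.1 dB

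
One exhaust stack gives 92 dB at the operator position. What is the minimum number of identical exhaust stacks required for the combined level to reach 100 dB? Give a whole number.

7

The shortfall is 100 − 92 = 8.0 dB, and N units add 10·log₁₀ N, so need 10·log₁₀ N ≥ 8.0.
N ≥ 10^(8.0/10) = 6.310, so N = 7.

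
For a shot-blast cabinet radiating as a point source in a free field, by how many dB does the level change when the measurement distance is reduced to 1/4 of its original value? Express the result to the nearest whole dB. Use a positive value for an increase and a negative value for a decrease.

+12 dB

With spherical spreading the level changes by −20·log₁₀(r₂/r₁).
ΔL = −20·log₁₀(0.25) = +12.04 dB.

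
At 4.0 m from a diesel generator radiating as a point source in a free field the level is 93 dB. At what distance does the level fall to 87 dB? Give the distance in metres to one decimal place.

Point-source spreading drops the level by 20·log₁₀(r₂/r₁); inverting, r₂/r₁ = 10^(ΔL/20).
r₂ = 4.0·10^((93−87)/20) = 4.0·10^(6.0/20) = 7.98 m.

8.0 m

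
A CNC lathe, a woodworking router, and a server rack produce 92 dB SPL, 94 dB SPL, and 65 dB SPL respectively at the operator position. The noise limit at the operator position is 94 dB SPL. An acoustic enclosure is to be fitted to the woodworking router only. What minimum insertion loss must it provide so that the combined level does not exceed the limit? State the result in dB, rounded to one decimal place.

Fixed contribution from the other sources: Σ 10^(L/10) = 10^(92/10) + 10^(65/10) = 1.588e+09 (92.01 dB SPL).
The limit corresponds to 10^(94/10) = 2.512e+09; subtracting the fixed part leaves 9.238e+08 for the woodworking router, i.e. 89.66 dB SPL.
Required insertion loss = 94 − 89.66 = 4.34 dB.

4.3 dB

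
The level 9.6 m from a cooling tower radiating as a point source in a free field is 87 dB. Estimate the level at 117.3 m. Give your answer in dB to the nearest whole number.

For a point source, L₂ = L₁ − 20·log₁₀(r₂/r₁).
L₂ = 87 − 20·log₁₀(117.3/9.6) = 87 − 21.741 = 65.26 dB.

65 dB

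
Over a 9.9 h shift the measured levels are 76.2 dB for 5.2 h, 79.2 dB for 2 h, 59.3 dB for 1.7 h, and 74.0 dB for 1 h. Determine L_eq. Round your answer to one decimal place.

76.2 dB

The energy average is taken in the linear domain: L_eq = 10·log₁₀[(Σ tᵢ·10^(Lᵢ/10))/T], T = 9.9 h.
Σ tᵢ·10^(Lᵢ/10) = 5.2·10^(76.2/10) + 2·10^(79.2/10) + 1.7·10^(59.3/10) + 1·10^(74.0/10) = 4.097e+08.
L_eq = 10·log₁₀(4.097e+08/9.9) = 76.17 dB.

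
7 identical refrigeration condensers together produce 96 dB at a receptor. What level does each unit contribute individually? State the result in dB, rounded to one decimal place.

For N identical incoherent sources L_total = L₁ + 10·log₁₀ N, so L₁ = 96 − 10·log₁₀(7) = 96 − 8.451.

87.5 dB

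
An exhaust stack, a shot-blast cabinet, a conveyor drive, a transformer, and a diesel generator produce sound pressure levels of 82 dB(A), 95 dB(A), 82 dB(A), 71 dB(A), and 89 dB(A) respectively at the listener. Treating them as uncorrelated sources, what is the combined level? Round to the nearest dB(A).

For uncorrelated sources the intensities add, so convert each level to linear form, sum, and take 10·log₁₀ of the total.
Σ 10^(L/10) = 10^(82/10) + 10^(95/10) + 10^(82/10) + 10^(71/10) + 10^(89/10) = 4.286e+09.
L_total = 10·log₁₀(4.286e+09) = 96.32 dB(A).

96 dB(A)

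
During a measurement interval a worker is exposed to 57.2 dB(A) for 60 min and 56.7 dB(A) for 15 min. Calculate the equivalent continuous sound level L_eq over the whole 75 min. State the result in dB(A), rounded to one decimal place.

57.1 dB(A)

L_eq = 10·log₁₀[(1/T)·Σ tᵢ·10^(Lᵢ/10)] with T = 75 min.
Σ tᵢ·10^(Lᵢ/10) = 60·10^(57.2/10) + 15·10^(56.7/10) = 3.850e+07.
L_eq = 10·log₁₀(3.850e+07/75) = 57.10 dB(A).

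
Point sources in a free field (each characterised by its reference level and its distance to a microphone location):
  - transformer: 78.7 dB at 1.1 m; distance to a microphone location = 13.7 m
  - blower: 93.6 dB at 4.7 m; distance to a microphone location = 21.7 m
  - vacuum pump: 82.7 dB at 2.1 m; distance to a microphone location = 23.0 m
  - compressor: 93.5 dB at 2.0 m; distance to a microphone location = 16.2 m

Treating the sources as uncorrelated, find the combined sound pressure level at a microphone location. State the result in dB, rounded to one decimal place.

81.6 dB

Propagate each source to the receiver with L = L_ref − 20·log₁₀(r/r_ref), then add intensities.
transformer: 78.7 − 20·log₁₀(13.7/1.1) = 78.7 − 21.91 = 56.79 dB.
blower: 93.6 − 20·log₁₀(21.7/4.7) = 93.6 − 13.29 = 80.31 dB.
vacuum pump: 82.7 − 20·log₁₀(23.0/2.1) = 82.7 − 20.79 = 61.91 dB.
compressor: 93.5 − 20·log₁₀(16.2/2.0) = 93.5 − 18.17 = 75.33 dB.
Σ 10^(L/10) = 1.436e+08 → L_total = 10·log₁₀(1.436e+08) = 81.57 dB.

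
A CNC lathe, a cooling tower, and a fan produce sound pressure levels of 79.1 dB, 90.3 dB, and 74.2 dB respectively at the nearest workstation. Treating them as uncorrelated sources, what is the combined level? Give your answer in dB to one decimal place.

90.7 dB

Incoherent sources combine by intensity addition: L_total = 10·log₁₀(Σ 10^(L_i/10)).
Σ 10^(L/10) = 10^(79.1/10) + 10^(90.3/10) + 10^(74.2/10) = 1.179e+09.
L_total = 10·log₁₀(1.179e+09) = 90.72 dB.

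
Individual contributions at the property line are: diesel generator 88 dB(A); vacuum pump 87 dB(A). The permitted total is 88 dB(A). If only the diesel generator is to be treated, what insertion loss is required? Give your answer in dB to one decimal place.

Everything except the diesel generator sums to 10^(87/10) = 5.012e+08 in linear terms, 87.00 dB(A).
The limit corresponds to 10^(88/10) = 6.310e+08; subtracting the fixed part leaves 1.298e+08 for the diesel generator, i.e. 81.13 dB(A).
So the diesel generator must be reduced from 88 to 81.13 dB(A): IL = 6.87 dB.

6.9 dB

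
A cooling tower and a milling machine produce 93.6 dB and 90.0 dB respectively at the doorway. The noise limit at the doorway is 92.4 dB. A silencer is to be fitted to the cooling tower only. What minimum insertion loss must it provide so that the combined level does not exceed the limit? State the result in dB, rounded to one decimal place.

The untreated sources together contribute 10^(90.0/10) = 1.000e+09, i.e. 90.00 dB.
To meet 92.4 dB overall, the treated cooling tower may contribute at most 10^(92.4/10) − 1.000e+09 = 7.378e+08, i.e. 88.68 dB.
So the cooling tower must be reduced from 93.6 to 88.68 dB: IL = 4.92 dB.

4.9 dB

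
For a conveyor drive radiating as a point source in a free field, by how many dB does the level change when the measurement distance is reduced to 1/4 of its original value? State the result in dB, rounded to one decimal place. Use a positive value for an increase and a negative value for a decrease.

With spherical spreading the level changes by −20·log₁₀(r₂/r₁).
ΔL = −20·log₁₀(0.25) = +12.04 dB.

+12.0 dB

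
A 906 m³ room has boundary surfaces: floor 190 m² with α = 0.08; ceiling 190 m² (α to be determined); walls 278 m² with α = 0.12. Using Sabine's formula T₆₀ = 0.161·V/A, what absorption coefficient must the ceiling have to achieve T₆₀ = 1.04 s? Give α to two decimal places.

A = 0.161·V/T₆₀ = 0.161·906/1.04 = 140.26 m² sabins.
Absorption from the other surfaces = 190·0.08 + 278·0.12 = 48.56 m², so the ceiling must supply 91.70 m² over 190 m².
α = 91.70/190 = 0.483.

0.48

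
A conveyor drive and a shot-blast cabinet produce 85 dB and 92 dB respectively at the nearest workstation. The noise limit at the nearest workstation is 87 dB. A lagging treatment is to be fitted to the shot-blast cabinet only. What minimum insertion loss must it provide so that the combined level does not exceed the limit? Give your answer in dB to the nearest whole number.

Fixed contribution from the other source: Σ 10^(L/10) = 10^(85/10) = 3.162e+08 (85.00 dB).
The limit corresponds to 10^(87/10) = 5.012e+08; subtracting the fixed part leaves 1.850e+08 for the shot-blast cabinet, i.e. 82.67 dB.
So the shot-blast cabinet must be reduced from 92 to 82.67 dB: IL = 9.33 dB.

9 dB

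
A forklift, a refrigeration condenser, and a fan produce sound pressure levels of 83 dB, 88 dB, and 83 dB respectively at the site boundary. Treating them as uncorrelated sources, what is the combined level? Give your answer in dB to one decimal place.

90.1 dB

Incoherent sources combine by intensity addition: L_total = 10·log₁₀(Σ 10^(L_i/10)).
Σ 10^(L/10) = 10^(83/10) + 10^(88/10) + 10^(83/10) = 1.030e+09.
L_total = 10·log₁₀(1.030e+09) = 90.13 dB.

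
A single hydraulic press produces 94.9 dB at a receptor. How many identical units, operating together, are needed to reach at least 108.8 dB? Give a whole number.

The shortfall is 108.8 − 94.9 = 13.9 dB, and N units add 10·log₁₀ N, so need 10·log₁₀ N ≥ 13.9.
N ≥ 10^(13.9/10) = 24.547, so N = 25.

25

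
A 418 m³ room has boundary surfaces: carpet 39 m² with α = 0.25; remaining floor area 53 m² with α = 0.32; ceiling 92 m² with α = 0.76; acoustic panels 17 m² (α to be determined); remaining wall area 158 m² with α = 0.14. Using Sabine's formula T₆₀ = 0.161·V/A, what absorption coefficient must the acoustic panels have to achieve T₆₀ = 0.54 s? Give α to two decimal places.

0.35

Required total absorption A = 0.161·418/0.54 = 124.63 m².
Absorption from the other surfaces = 39·0.25 + 53·0.32 + 92·0.76 + 158·0.14 = 118.75 m², so the acoustic panels must supply 5.88 m² over 17 m².
α = 5.88/17 = 0.346.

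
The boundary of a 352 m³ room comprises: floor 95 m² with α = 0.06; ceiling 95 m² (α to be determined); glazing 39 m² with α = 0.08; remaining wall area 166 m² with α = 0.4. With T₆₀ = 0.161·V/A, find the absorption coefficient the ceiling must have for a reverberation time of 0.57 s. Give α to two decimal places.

From T₆₀ = 0.161·V/A, the target T₆₀ = 0.57 s needs A = 0.161·352/0.57 = 99.42 m².
Absorption from the other surfaces = 95·0.06 + 39·0.08 + 166·0.4 = 75.22 m², so the ceiling must supply 24.20 m² over 95 m².
α = 24.20/95 = 0.255.

0.25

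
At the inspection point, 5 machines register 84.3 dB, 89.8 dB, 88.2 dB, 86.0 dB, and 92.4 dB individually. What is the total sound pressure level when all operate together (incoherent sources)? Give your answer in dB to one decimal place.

For uncorrelated sources the intensities add, so convert each level to linear form, sum, and take 10·log₁₀ of the total.
Σ 10^(L/10) = 10^(84.3/10) + 10^(89.8/10) + 10^(88.2/10) + 10^(86.0/10) + 10^(92.4/10) = 4.021e+09.
L_total = 10·log₁₀(4.021e+09) = 96.04 dB.

96.0 dB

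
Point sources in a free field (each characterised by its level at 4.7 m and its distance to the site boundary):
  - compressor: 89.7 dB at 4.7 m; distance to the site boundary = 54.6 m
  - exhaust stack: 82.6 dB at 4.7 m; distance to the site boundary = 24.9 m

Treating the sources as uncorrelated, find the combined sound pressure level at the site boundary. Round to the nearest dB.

71 dB

Apply inverse-square spreading to bring every level to the receiver, then sum 10^(L/10).
compressor: 89.7 − 20·log₁₀(54.6/4.7) = 89.7 − 21.30 = 68.40 dB.
exhaust stack: 82.6 − 20·log₁₀(24.9/4.7) = 82.6 − 14.48 = 68.12 dB.
Σ 10^(L/10) = 1.340e+07 → L_total = 10·log₁₀(1.340e+07) = 71.27 dB.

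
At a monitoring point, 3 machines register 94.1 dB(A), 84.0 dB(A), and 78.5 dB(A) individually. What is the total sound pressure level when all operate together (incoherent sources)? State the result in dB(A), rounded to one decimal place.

For uncorrelated sources the intensities add, so convert each level to linear form, sum, and take 10·log₁₀ of the total.
Σ 10^(L/10) = 10^(94.1/10) + 10^(84.0/10) + 10^(78.5/10) = 2.892e+09.
L_total = 10·log₁₀(2.892e+09) = 94.61 dB(A).

94.6 dB(A)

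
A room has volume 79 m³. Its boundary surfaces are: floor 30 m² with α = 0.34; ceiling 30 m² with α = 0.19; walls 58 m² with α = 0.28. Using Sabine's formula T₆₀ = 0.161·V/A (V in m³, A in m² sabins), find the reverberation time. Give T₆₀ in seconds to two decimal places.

0.40 s

A = Σ Sᵢαᵢ = 30·0.34 + 30·0.19 + 58·0.28 = 32.14 m².
T₆₀ = 0.161 × 79 / 32.14 = 0.396 s.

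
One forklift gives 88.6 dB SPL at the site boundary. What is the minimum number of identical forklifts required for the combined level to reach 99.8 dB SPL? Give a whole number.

Need L₁ + 10·log₁₀ N ≥ 99.8, i.e. log₁₀ N ≥ 1.12.
N ≥ 10^(11.2/10) = 13.183, so N = 14.

14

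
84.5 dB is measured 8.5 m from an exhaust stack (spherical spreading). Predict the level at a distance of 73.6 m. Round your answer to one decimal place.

65.8 dB

Point-source attenuation: ΔL = 20·log₁₀(r₂/r₁) = 20·log₁₀(73.6/8.5) = 18.749 dB.
L₂ = 84.5 − 20·log₁₀(73.6/8.5) = 84.5 − 18.749 = 65.75 dB.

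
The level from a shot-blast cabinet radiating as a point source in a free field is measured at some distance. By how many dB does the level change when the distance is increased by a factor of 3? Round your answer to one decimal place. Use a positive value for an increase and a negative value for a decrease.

Point-source spreading: ΔL = −20·log₁₀(r₂/r₁).
ΔL = −20·log₁₀(3) = -9.54 dB.

-9.5 dB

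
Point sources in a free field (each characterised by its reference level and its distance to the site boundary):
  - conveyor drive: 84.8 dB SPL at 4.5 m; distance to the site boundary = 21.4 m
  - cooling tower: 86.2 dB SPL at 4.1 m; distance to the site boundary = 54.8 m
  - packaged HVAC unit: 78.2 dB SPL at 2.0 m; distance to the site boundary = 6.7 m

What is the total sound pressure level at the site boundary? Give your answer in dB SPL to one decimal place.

73.3 dB SPL

First find each source's level at the receiver (point-source: −20·log₁₀(r/r_ref)), then combine on an intensity basis.
conveyor drive: 84.8 − 20·log₁₀(21.4/4.5) = 84.8 − 13.54 = 71.26 dB SPL.
cooling tower: 86.2 − 20·log₁₀(54.8/4.1) = 86.2 − 22.52 = 63.68 dB SPL.
packaged HVAC unit: 78.2 − 20·log₁₀(6.7/2.0) = 78.2 − 10.50 = 67.70 dB SPL.
Σ 10^(L/10) = 2.157e+07 → L_total = 10·log₁₀(2.157e+07) = 73.34 dB SPL.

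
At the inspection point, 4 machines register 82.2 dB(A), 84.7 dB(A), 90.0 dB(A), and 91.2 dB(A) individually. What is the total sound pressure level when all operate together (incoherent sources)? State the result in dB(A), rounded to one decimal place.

Incoherent sources combine by intensity addition: L_total = 10·log₁₀(Σ 10^(L_i/10)).
Σ 10^(L/10) = 10^(82.2/10) + 10^(84.7/10) + 10^(90.0/10) + 10^(91.2/10) = 2.779e+09.
L_total = 10·log₁₀(2.779e+09) = 94.44 dB(A).

94.4 dB(A)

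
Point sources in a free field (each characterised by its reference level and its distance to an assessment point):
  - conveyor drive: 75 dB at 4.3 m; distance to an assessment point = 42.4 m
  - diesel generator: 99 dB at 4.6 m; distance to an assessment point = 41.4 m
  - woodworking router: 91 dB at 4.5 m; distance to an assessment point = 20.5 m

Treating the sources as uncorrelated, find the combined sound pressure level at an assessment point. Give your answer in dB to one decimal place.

First find each source's level at the receiver (point-source: −20·log₁₀(r/r_ref)), then combine on an intensity basis.
conveyor drive: 75 − 20·log₁₀(42.4/4.3) = 75 − 19.88 = 55.12 dB.
diesel generator: 99 − 20·log₁₀(41.4/4.6) = 99 − 19.08 = 79.92 dB.
woodworking router: 91 − 20·log₁₀(20.5/4.5) = 91 − 13.17 = 77.83 dB.
Σ 10^(L/10) = 1.591e+08 → L_total = 10·log₁₀(1.591e+08) = 82.02 dB.

82.0 dB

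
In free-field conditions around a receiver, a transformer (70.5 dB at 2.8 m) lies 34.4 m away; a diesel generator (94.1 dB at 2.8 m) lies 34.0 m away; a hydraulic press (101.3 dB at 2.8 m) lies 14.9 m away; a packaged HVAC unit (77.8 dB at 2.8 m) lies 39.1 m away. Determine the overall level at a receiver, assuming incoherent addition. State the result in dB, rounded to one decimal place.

First find each source's level at the receiver (point-source: −20·log₁₀(r/r_ref)), then combine on an intensity basis.
transformer: 70.5 − 20·log₁₀(34.4/2.8) = 70.5 − 21.79 = 48.71 dB.
diesel generator: 94.1 − 20·log₁₀(34.0/2.8) = 94.1 − 21.69 = 72.41 dB.
hydraulic press: 101.3 − 20·log₁₀(14.9/2.8) = 101.3 − 14.52 = 86.78 dB.
packaged HVAC unit: 77.8 − 20·log₁₀(39.1/2.8) = 77.8 − 22.90 = 54.90 dB.
Σ 10^(L/10) = 4.942e+08 → L_total = 10·log₁₀(4.942e+08) = 86.94 dB.

86.9 dB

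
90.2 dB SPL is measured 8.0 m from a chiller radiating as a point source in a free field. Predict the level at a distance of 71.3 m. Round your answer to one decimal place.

For a point source, L₂ = L₁ − 20·log₁₀(r₂/r₁).
L₂ = 90.2 − 20·log₁₀(71.3/8.0) = 90.2 − 19.000 = 71.20 dB SPL.

71.2 dB SPL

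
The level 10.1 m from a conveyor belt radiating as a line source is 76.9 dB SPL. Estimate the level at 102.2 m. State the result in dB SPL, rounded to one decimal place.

For a line source, L₂ = L₁ − 10·log₁₀(r₂/r₁).
L₂ = 76.9 − 10·log₁₀(102.2/10.1) = 76.9 − 10.051 = 66.85 dB SPL.

66.8 dB SPL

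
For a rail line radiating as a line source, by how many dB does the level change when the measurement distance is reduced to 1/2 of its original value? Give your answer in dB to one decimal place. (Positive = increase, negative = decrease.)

+3.0 dB

A line source loses 3 dB per doubling of distance; generally ΔL = −10·log₁₀(r₂/r₁).
ΔL = −10·log₁₀(0.5) = +3.01 dB.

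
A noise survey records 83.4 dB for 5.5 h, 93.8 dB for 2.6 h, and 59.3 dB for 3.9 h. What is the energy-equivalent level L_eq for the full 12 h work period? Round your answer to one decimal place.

87.9 dB

L_eq = 10·log₁₀[(1/T)·Σ tᵢ·10^(Lᵢ/10)] with T = 12 h.
Σ tᵢ·10^(Lᵢ/10) = 5.5·10^(83.4/10) + 2.6·10^(93.8/10) + 3.9·10^(59.3/10) = 7.444e+09.
L_eq = 10·log₁₀(7.444e+09/12) = 87.93 dB.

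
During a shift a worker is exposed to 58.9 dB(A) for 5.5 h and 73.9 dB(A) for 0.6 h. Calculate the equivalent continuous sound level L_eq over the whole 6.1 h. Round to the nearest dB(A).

65 dB(A)

L_eq = 10·log₁₀[(1/T)·Σ tᵢ·10^(Lᵢ/10)] with T = 6.1 h.
Σ tᵢ·10^(Lᵢ/10) = 5.5·10^(58.9/10) + 0.6·10^(73.9/10) = 1.900e+07.
L_eq = 10·log₁₀(1.900e+07/6.1) = 64.93 dB(A).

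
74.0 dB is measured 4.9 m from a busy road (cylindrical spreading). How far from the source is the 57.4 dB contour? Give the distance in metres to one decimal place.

The 16.6 dB drop corresponds to a distance ratio of 10^(16.6/10) for a line source.
r₂ = 4.9·10^((74.0−57.4)/10) = 4.9·10^(16.6/10) = 223.97 m.

224.0 m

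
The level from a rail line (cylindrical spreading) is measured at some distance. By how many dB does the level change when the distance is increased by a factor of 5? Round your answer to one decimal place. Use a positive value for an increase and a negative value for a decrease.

-7.0 dB

With cylindrical spreading the level changes by −10·log₁₀(r₂/r₁).
ΔL = −10·log₁₀(5) = -6.99 dB.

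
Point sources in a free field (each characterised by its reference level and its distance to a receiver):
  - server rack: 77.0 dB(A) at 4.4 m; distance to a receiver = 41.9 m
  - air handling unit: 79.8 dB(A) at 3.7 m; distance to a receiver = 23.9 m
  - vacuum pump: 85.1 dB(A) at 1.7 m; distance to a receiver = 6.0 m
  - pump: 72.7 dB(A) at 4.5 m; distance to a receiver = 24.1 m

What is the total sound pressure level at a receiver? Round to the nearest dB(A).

Propagate each source to the receiver with L = L_ref − 20·log₁₀(r/r_ref), then add intensities.
server rack: 77.0 − 20·log₁₀(41.9/4.4) = 77.0 − 19.58 = 57.42 dB(A).
air handling unit: 79.8 − 20·log₁₀(23.9/3.7) = 79.8 − 16.20 = 63.60 dB(A).
vacuum pump: 85.1 − 20·log₁₀(6.0/1.7) = 85.1 − 10.95 = 74.15 dB(A).
pump: 72.7 − 20·log₁₀(24.1/4.5) = 72.7 − 14.58 = 58.12 dB(A).
Σ 10^(L/10) = 2.947e+07 → L_total = 10·log₁₀(2.947e+07) = 74.69 dB(A).

75 dB(A)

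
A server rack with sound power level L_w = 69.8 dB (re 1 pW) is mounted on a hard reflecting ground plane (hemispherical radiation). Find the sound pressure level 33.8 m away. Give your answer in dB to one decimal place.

L_p = L_w − 10·log₁₀(2π·r²) with r = 33.8 m.
2π·r² = 7178 m², 10·log₁₀ of that is 38.560 dB.
L_p = 69.8 − 38.560 = 31.24 dB.

31.2 dB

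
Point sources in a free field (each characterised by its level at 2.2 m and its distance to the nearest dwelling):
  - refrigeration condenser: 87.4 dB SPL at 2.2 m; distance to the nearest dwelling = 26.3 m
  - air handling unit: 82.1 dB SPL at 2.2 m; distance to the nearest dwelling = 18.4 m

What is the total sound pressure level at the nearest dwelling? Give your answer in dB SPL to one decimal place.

First find each source's level at the receiver (point-source: −20·log₁₀(r/r_ref)), then combine on an intensity basis.
refrigeration condenser: 87.4 − 20·log₁₀(26.3/2.2) = 87.4 − 21.55 = 65.85 dB SPL.
air handling unit: 82.1 − 20·log₁₀(18.4/2.2) = 82.1 − 18.45 = 63.65 dB SPL.
Σ 10^(L/10) = 6.164e+06 → L_total = 10·log₁₀(6.164e+06) = 67.90 dB SPL.

67.9 dB SPL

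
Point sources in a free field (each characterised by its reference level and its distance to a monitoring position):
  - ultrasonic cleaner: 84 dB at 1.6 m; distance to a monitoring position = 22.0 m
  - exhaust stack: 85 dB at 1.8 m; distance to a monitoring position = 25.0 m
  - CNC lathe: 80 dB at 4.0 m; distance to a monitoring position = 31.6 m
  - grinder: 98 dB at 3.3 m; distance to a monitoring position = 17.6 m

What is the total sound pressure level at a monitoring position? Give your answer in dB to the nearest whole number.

84 dB

Propagate each source to the receiver with L = L_ref − 20·log₁₀(r/r_ref), then add intensities.
ultrasonic cleaner: 84 − 20·log₁₀(22.0/1.6) = 84 − 22.77 = 61.23 dB.
exhaust stack: 85 − 20·log₁₀(25.0/1.8) = 85 − 22.85 = 62.15 dB.
CNC lathe: 80 − 20·log₁₀(31.6/4.0) = 80 − 17.95 = 62.05 dB.
grinder: 98 − 20·log₁₀(17.6/3.3) = 98 − 14.54 = 83.46 dB.
Σ 10^(L/10) = 2.264e+08 → L_total = 10·log₁₀(2.264e+08) = 83.55 dB.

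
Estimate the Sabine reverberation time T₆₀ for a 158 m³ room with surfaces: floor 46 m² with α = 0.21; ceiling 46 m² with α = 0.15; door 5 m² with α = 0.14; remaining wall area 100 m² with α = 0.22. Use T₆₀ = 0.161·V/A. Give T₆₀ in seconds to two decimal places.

Summing Sᵢαᵢ: 46·0.21 + 46·0.15 + 5·0.14 + 100·0.22 = 39.26 m².
T₆₀ = 0.161·V/A = 0.161·158/39.26 = 0.648 s.

0.65 s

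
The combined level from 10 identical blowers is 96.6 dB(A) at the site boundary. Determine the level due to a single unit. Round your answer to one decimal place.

10 equal contributions raise the level by 10·log₁₀ 10 = 10.000 dB, so each unit alone gives 96.6 − 10.000.

86.6 dB(A)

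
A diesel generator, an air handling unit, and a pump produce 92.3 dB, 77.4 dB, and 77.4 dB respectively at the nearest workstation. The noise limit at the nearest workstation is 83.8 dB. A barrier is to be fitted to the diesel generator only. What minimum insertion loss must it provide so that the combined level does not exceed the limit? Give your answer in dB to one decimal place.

Fixed contribution from the other sources: Σ 10^(L/10) = 10^(77.4/10) + 10^(77.4/10) = 1.099e+08 (80.41 dB).
To meet 83.8 dB overall, the treated diesel generator may contribute at most 10^(83.8/10) − 1.099e+08 = 1.300e+08, i.e. 81.14 dB.
So the diesel generator must be reduced from 92.3 to 81.14 dB: IL = 11.16 dB.

11.2 dB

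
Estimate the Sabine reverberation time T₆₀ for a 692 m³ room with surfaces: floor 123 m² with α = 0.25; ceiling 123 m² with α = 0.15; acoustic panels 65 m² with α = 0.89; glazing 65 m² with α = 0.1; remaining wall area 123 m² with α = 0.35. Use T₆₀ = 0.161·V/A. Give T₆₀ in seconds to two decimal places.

Total absorption A = 123·0.25 + 123·0.15 + 65·0.89 + 65·0.1 + 123·0.35 = 156.60 m² sabins.
T₆₀ = 0.161·V/A = 0.161·692/156.60 = 0.711 s.

0.71 s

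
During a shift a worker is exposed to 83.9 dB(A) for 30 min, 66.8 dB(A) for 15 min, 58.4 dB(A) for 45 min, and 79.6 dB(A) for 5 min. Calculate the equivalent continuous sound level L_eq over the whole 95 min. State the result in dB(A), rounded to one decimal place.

79.2 dB(A)

Weight each interval's intensity by its duration and average over T = 95 min:
Σ tᵢ·10^(Lᵢ/10) = 30·10^(83.9/10) + 15·10^(66.8/10) + 45·10^(58.4/10) + 5·10^(79.6/10) = 7.923e+09.
L_eq = 10·log₁₀(7.923e+09/95) = 79.21 dB(A).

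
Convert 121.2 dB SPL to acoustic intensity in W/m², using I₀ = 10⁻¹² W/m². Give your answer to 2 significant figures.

L = 10·log₁₀(I/I₀) ⇒ I = I₀·10^(L/10) = 10⁻¹² × 10^12.12.

1.3 W/m²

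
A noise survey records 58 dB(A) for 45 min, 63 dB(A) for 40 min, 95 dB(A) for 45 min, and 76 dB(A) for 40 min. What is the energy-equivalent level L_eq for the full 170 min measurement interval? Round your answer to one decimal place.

89.3 dB(A)

Weight each interval's intensity by its duration and average over T = 170 min:
Σ tᵢ·10^(Lᵢ/10) = 45·10^(58/10) + 40·10^(63/10) + 45·10^(95/10) + 40·10^(76/10) = 1.440e+11.
L_eq = 10·log₁₀(1.440e+11/170) = 89.28 dB(A).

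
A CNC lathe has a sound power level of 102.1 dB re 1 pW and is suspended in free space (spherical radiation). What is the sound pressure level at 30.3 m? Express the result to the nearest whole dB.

L_p = L_w − 10·log₁₀(4π·r²) with r = 30.3 m.
4π·r² = 1.154e+04 m², 10·log₁₀ of that is 40.621 dB.
L_p = 102.1 − 40.621 = 61.48 dB.

61 dB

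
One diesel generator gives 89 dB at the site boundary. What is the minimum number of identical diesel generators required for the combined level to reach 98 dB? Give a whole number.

8

N identical sources give L₁ + 10·log₁₀ N, so require 10·log₁₀ N ≥ 98 − 89 = 9.0 dB.
N ≥ 10^(9.0/10) = 7.943, so N = 8.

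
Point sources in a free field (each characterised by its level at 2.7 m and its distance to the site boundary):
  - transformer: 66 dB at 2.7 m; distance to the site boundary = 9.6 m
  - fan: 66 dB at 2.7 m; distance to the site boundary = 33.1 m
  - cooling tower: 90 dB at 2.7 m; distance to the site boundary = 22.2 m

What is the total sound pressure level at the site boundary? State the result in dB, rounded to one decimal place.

First find each source's level at the receiver (point-source: −20·log₁₀(r/r_ref)), then combine on an intensity basis.
transformer: 66 − 20·log₁₀(9.6/2.7) = 66 − 11.02 = 54.98 dB.
fan: 66 − 20·log₁₀(33.1/2.7) = 66 − 21.77 = 44.23 dB.
cooling tower: 90 − 20·log₁₀(22.2/2.7) = 90 − 18.30 = 71.70 dB.
Σ 10^(L/10) = 1.513e+07 → L_total = 10·log₁₀(1.513e+07) = 71.80 dB.

71.8 dB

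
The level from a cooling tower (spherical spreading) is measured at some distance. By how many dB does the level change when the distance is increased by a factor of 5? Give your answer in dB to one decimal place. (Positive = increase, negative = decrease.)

Point-source spreading: ΔL = −20·log₁₀(r₂/r₁).
ΔL = −20·log₁₀(5) = -13.98 dB.

-14.0 dB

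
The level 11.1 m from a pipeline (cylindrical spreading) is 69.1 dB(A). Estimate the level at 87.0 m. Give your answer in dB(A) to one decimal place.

60.2 dB(A)

Line-source attenuation: ΔL = 10·log₁₀(r₂/r₁) = 10·log₁₀(87.0/11.1) = 8.942 dB.
L₂ = 69.1 − 10·log₁₀(87.0/11.1) = 69.1 − 8.942 = 60.16 dB(A).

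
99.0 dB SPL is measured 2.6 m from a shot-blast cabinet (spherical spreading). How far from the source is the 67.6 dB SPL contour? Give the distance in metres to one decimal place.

96.6 m

Point-source spreading drops the level by 20·log₁₀(r₂/r₁); inverting, r₂/r₁ = 10^(ΔL/20).
r₂ = 2.6·10^((99.0−67.6)/20) = 2.6·10^(31.4/20) = 96.60 m.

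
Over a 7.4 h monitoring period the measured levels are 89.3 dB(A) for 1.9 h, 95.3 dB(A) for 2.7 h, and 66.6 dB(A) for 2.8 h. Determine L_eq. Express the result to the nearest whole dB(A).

L_eq = 10·log₁₀[(1/T)·Σ tᵢ·10^(Lᵢ/10)] with T = 7.4 h.
Σ tᵢ·10^(Lᵢ/10) = 1.9·10^(89.3/10) + 2.7·10^(95.3/10) + 2.8·10^(66.6/10) = 1.078e+10.
L_eq = 10·log₁₀(1.078e+10/7.4) = 91.63 dB(A).

92 dB(A)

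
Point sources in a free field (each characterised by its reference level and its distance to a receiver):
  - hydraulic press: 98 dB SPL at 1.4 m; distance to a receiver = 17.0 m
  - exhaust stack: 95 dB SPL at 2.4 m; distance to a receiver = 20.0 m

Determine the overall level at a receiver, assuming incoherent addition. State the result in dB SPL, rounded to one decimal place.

Apply inverse-square spreading to bring every level to the receiver, then sum 10^(L/10).
hydraulic press: 98 − 20·log₁₀(17.0/1.4) = 98 − 21.69 = 76.31 dB SPL.
exhaust stack: 95 − 20·log₁₀(20.0/2.4) = 95 − 18.42 = 76.58 dB SPL.
Σ 10^(L/10) = 8.833e+07 → L_total = 10·log₁₀(8.833e+07) = 79.46 dB SPL.

79.5 dB SPL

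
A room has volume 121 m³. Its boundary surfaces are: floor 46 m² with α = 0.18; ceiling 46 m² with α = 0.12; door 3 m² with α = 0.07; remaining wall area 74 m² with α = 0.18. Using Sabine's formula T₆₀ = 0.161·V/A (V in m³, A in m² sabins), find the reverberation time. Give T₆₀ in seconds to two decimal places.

0.71 s

Total absorption A = 46·0.18 + 46·0.12 + 3·0.07 + 74·0.18 = 27.33 m² sabins.
T₆₀ = 0.161·V/A = 0.161·121/27.33 = 0.713 s.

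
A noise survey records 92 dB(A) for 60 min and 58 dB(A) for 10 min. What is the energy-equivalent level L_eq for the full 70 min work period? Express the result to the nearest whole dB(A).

Weight each interval's intensity by its duration and average over T = 70 min:
Σ tᵢ·10^(Lᵢ/10) = 60·10^(92/10) + 10·10^(58/10) = 9.510e+10.
L_eq = 10·log₁₀(9.510e+10/70) = 91.33 dB(A).

91 dB(A)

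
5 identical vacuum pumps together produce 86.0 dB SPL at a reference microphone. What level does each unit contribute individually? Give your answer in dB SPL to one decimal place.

5 equal contributions raise the level by 10·log₁₀ 5 = 6.990 dB, so each unit alone gives 86.0 − 6.990.

79.0 dB SPL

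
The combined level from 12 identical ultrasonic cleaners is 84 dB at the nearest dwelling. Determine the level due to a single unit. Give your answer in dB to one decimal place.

73.2 dB

12 equal contributions raise the level by 10·log₁₀ 12 = 10.792 dB, so each unit alone gives 84 − 10.792.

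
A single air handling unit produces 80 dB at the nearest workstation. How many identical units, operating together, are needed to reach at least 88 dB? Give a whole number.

7

Need L₁ + 10·log₁₀ N ≥ 88, i.e. log₁₀ N ≥ 0.80.
N ≥ 10^(8.0/10) = 6.310, so N = 7.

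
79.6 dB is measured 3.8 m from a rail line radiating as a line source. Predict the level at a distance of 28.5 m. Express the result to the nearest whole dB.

71 dB

Line-source attenuation: ΔL = 10·log₁₀(r₂/r₁) = 10·log₁₀(28.5/3.8) = 8.751 dB.
L₂ = 79.6 − 10·log₁₀(28.5/3.8) = 79.6 − 8.751 = 70.85 dB.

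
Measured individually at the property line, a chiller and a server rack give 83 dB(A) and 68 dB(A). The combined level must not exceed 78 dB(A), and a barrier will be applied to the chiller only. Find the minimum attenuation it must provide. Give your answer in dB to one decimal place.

The untreated sources together contribute 10^(68/10) = 6.310e+06, i.e. 68.00 dB(A).
The limit corresponds to 10^(78/10) = 6.310e+07; subtracting the fixed part leaves 5.679e+07 for the chiller, i.e. 77.54 dB(A).
Required insertion loss = 83 − 77.54 = 5.46 dB.

5.5 dB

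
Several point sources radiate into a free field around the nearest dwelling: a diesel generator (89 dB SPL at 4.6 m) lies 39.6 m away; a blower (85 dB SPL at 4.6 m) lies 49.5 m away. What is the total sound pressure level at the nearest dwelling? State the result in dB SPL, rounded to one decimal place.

Propagate each source to the receiver with L = L_ref − 20·log₁₀(r/r_ref), then add intensities.
diesel generator: 89 − 20·log₁₀(39.6/4.6) = 89 − 18.70 = 70.30 dB SPL.
blower: 85 − 20·log₁₀(49.5/4.6) = 85 − 20.64 = 64.36 dB SPL.
Σ 10^(L/10) = 1.345e+07 → L_total = 10·log₁₀(1.345e+07) = 71.29 dB SPL.

71.3 dB SPL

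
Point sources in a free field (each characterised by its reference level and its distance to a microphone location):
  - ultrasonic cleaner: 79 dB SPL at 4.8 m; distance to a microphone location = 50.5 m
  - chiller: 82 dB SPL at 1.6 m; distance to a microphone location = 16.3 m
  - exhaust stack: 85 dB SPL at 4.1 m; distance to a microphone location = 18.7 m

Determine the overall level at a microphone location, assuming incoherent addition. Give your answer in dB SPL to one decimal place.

Apply inverse-square spreading to bring every level to the receiver, then sum 10^(L/10).
ultrasonic cleaner: 79 − 20·log₁₀(50.5/4.8) = 79 − 20.44 = 58.56 dB SPL.
chiller: 82 − 20·log₁₀(16.3/1.6) = 82 − 20.16 = 61.84 dB SPL.
exhaust stack: 85 − 20·log₁₀(18.7/4.1) = 85 − 13.18 = 71.82 dB SPL.
Σ 10^(L/10) = 1.745e+07 → L_total = 10·log₁₀(1.745e+07) = 72.42 dB SPL.

72.4 dB SPL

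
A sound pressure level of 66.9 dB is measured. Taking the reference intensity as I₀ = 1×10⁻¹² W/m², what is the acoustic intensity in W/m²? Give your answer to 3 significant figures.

L = 10·log₁₀(I/I₀) ⇒ I = I₀·10^(L/10) = 10⁻¹² × 10^6.69.

4.90e-06 W/m²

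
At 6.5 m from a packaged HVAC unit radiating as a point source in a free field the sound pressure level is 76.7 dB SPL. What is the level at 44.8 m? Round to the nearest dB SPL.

Point-source attenuation: ΔL = 20·log₁₀(r₂/r₁) = 20·log₁₀(44.8/6.5) = 16.767 dB.
L₂ = 76.7 − 20·log₁₀(44.8/6.5) = 76.7 − 16.767 = 59.93 dB SPL.

60 dB SPL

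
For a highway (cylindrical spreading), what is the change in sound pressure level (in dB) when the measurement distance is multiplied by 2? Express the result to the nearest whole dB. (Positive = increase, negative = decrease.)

With cylindrical spreading the level changes by −10·log₁₀(r₂/r₁).
ΔL = −10·log₁₀(2) = -3.01 dB.

-3 dB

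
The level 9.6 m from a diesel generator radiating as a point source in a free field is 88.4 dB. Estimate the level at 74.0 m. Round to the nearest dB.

71 dB

Spherical spreading from a point source gives a 20·log₁₀(r₂/r₁) drop.
L₂ = 88.4 − 20·log₁₀(74.0/9.6) = 88.4 − 17.739 = 70.66 dB.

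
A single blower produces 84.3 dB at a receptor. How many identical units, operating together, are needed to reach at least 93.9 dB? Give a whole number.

10

N identical sources give L₁ + 10·log₁₀ N, so require 10·log₁₀ N ≥ 93.9 − 84.3 = 9.6 dB.
N ≥ 10^(9.6/10) = 9.120, so N = 10.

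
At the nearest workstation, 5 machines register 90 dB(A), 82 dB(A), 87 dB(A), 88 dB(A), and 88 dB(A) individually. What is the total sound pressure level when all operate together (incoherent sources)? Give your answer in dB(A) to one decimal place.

For uncorrelated sources the intensities add, so convert each level to linear form, sum, and take 10·log₁₀ of the total.
Σ 10^(L/10) = 10^(90/10) + 10^(82/10) + 10^(87/10) + 10^(88/10) + 10^(88/10) = 2.922e+09.
L_total = 10·log₁₀(2.922e+09) = 94.66 dB(A).

94.7 dB(A)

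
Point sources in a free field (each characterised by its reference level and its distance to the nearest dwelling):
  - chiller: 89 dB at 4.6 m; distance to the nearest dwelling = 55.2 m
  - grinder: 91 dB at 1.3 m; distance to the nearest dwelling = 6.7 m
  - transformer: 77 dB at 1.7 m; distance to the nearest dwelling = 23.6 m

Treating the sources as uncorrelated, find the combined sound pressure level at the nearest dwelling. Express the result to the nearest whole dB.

77 dB

Propagate each source to the receiver with L = L_ref − 20·log₁₀(r/r_ref), then add intensities.
chiller: 89 − 20·log₁₀(55.2/4.6) = 89 − 21.58 = 67.42 dB.
grinder: 91 − 20·log₁₀(6.7/1.3) = 91 − 14.24 = 76.76 dB.
transformer: 77 − 20·log₁₀(23.6/1.7) = 77 − 22.85 = 54.15 dB.
Σ 10^(L/10) = 5.317e+07 → L_total = 10·log₁₀(5.317e+07) = 77.26 dB.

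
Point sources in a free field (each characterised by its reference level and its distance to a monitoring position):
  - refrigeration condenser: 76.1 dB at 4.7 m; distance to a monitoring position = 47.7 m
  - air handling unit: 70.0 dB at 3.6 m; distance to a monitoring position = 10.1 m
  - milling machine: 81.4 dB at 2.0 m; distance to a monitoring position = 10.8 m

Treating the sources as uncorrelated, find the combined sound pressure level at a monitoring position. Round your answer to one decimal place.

First find each source's level at the receiver (point-source: −20·log₁₀(r/r_ref)), then combine on an intensity basis.
refrigeration condenser: 76.1 − 20·log₁₀(47.7/4.7) = 76.1 − 20.13 = 55.97 dB.
air handling unit: 70.0 − 20·log₁₀(10.1/3.6) = 70.0 − 8.96 = 61.04 dB.
milling machine: 81.4 − 20·log₁₀(10.8/2.0) = 81.4 − 14.65 = 66.75 dB.
Σ 10^(L/10) = 6.400e+06 → L_total = 10·log₁₀(6.400e+06) = 68.06 dB.

68.1 dB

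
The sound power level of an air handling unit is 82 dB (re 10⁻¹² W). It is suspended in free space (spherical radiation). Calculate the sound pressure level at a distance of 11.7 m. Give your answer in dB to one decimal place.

The power spreads over a sphere of area 4π·r², so L_p = L_w − 10·log₁₀(4π·r²).
4π·r² = 1720 m², 10·log₁₀ of that is 32.356 dB.
L_p = 82 − 32.356 = 49.64 dB.

49.6 dB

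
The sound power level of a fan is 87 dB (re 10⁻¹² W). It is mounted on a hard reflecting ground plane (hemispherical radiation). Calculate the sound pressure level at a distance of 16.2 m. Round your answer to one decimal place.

54.8 dB

L_p = L_w − 10·log₁₀(2π·r²) with r = 16.2 m.
2π·r² = 1649 m², 10·log₁₀ of that is 32.172 dB.
L_p = 87 − 32.172 = 54.83 dB.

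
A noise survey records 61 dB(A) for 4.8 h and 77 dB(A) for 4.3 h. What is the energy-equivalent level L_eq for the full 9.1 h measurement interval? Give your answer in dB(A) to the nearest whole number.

74 dB(A)

The energy average is taken in the linear domain: L_eq = 10·log₁₀[(Σ tᵢ·10^(Lᵢ/10))/T], T = 9.1 h.
Σ tᵢ·10^(Lᵢ/10) = 4.8·10^(61/10) + 4.3·10^(77/10) = 2.216e+08.
L_eq = 10·log₁₀(2.216e+08/9.1) = 73.86 dB(A).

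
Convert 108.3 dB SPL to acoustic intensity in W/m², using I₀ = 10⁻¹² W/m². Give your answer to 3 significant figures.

I/I₀ = 10^(108.3/10) = 6.761e+10, so I = 6.761e+10 × 10⁻¹² W/m².

0.0676 W/m²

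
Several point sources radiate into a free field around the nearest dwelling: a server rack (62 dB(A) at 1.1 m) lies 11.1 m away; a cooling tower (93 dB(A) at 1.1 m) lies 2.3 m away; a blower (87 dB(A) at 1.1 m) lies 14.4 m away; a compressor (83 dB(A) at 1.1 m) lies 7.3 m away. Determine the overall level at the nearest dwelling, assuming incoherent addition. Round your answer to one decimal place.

Apply inverse-square spreading to bring every level to the receiver, then sum 10^(L/10).
server rack: 62 − 20·log₁₀(11.1/1.1) = 62 − 20.08 = 41.92 dB(A).
cooling tower: 93 − 20·log₁₀(2.3/1.1) = 93 − 6.41 = 86.59 dB(A).
blower: 87 − 20·log₁₀(14.4/1.1) = 87 − 22.34 = 64.66 dB(A).
compressor: 83 − 20·log₁₀(7.3/1.1) = 83 − 16.44 = 66.56 dB(A).
Σ 10^(L/10) = 4.639e+08 → L_total = 10·log₁₀(4.639e+08) = 86.66 dB(A).

86.7 dB(A)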